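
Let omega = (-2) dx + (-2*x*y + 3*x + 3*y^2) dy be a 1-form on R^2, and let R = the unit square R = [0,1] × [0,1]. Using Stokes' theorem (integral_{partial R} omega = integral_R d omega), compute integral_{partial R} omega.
integral_(partial R) omega = 2

Stokes: integral_partial_R omega = integral_R d omega with d omega = (∂Q/∂x - ∂P/∂y) dx ∧ dy.
  ∂Q/∂x = 3 - 2*y
  ∂P/∂y = 0
  integrand = ∂Q/∂x - ∂P/∂y = 3 - 2*y.
Integrating over R: integral_0^1 integral_0^1 (3 - 2*y) dx dy = 2.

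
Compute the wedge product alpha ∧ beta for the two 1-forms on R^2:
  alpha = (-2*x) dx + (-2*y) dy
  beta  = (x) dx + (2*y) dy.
alpha ∧ beta = (-2*x*y) dx ∧ dy

Distribute the wedge, using dx_i ∧ dx_j = -dx_j ∧ dx_i and dx_i ∧ dx_i = 0. For each pair (i, j) with i < j, the coefficient of dx_i ∧ dx_j in alpha ∧ beta is (alpha_i * beta_j - alpha_j * beta_i). Collecting: alpha ∧ beta = (-2*x*y) dx ∧ dy.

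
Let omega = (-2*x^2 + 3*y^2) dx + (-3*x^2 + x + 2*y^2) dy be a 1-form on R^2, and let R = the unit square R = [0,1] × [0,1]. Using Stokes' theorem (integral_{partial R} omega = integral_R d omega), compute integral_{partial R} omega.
integral_(partial R) omega = -5

Stokes: integral_partial_R omega = integral_R d omega with d omega = (∂Q/∂x - ∂P/∂y) dx ∧ dy.
  ∂Q/∂x = 1 - 6*x
  ∂P/∂y = 6*y
  integrand = ∂Q/∂x - ∂P/∂y = -6*x - 6*y + 1.
Integrating over R: integral_0^1 integral_0^1 (-6*x - 6*y + 1) dx dy = -5.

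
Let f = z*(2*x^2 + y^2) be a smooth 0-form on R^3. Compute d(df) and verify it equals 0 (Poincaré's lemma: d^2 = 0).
d(df) = 0

Step 1: df = sum_i (∂f/∂x_i) dx_i = (4*x*z) dx + (2*y*z) dy + (2*x^2 + y^2) dz.
Step 2: Apply d again. Using the 1-form formula, the coefficient of dx ∧ dy in d(df) is ∂^2 f/∂x ∂y - ∂^2 f/∂y ∂x = (0) - (0) = 0 (equality of mixed partials for smooth f).
Similarly for dx ∧ dz and dy ∧ dz — all coefficients vanish. So d(df) = 0.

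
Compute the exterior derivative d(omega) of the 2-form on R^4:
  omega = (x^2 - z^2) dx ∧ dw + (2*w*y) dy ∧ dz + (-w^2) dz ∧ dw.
d(omega) = (2*z) dx ∧ dz ∧ dw + (2*y) dy ∧ dz ∧ dw

For a 2-form omega = sum_{i<j} g_{ij} dx_i ∧ dx_j, the exterior derivative is
  d(omega) = sum_{i<j} d(g_{ij}) ∧ dx_i ∧ dx_j = sum_{i<j, k} (∂g_{ij}/∂x_k) dx_k ∧ dx_i ∧ dx_j.
Expand each term, using dx_k ∧ dx_i ∧ dx_j = sgn(permutation) dx_{(a)} ∧ dx_{(b)} ∧ dx_{(c)} with (a < b < c) sorted:
  d(x^2 - z^2) includes (∂/∂z)(x^2 - z^2) dz = (-2*z) dz, which multiplied by dx ∧ dw gives (2*z) dx ∧ dz ∧ dw
  d(2*w*y) includes (∂/∂w)(2*w*y) dw = (2*y) dw, which multiplied by dy ∧ dz gives (2*y) dy ∧ dz ∧ dw
Collecting like 3-forms: d(omega) = (2*z) dx ∧ dz ∧ dw + (2*y) dy ∧ dz ∧ dw.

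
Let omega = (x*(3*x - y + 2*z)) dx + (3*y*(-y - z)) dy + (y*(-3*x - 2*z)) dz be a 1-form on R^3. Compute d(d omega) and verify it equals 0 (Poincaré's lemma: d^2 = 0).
d(d omega) = 0

Step 1: d omega = sum_{i<j} (∂f_j/∂x_i - ∂f_i/∂x_j) dx_i ∧ dx_j:
  coeff of dx ∧ dy: x
  coeff of dx ∧ dz: -2*x - 3*y
  coeff of dy ∧ dz: -3*x + 3*y - 2*z
Step 2: Apply d again to each 2-form coefficient. The only possible 3-form in R^3 is dx ∧ dy ∧ dz, with coefficient
  ∂(coeff of dy∧dz)/∂x - ∂(coeff of dx∧dz)/∂y + ∂(coeff of dx∧dy)/∂z
  = ∂/∂x (-3*x + 3*y - 2*z) - ∂/∂y (-2*x - 3*y) + ∂/∂z (x).
Each of these terms simplifies to sums of mixed partials that cancel in pairs. The result is 0 (by equality of mixed partials for smooth functions — Schwarz / Clairaut).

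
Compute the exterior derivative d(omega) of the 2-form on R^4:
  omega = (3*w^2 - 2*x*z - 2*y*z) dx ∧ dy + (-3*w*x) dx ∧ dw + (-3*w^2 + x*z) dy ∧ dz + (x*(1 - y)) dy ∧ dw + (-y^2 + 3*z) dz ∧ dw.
d(omega) = (-2*x - 2*y + z) dx ∧ dy ∧ dz + (6*w - y + 1) dx ∧ dy ∧ dw + (-6*w - 2*y) dy ∧ dz ∧ dw

For a 2-form omega = sum_{i<j} g_{ij} dx_i ∧ dx_j, the exterior derivative is
  d(omega) = sum_{i<j} d(g_{ij}) ∧ dx_i ∧ dx_j = sum_{i<j, k} (∂g_{ij}/∂x_k) dx_k ∧ dx_i ∧ dx_j.
Expand each term, using dx_k ∧ dx_i ∧ dx_j = sgn(permutation) dx_{(a)} ∧ dx_{(b)} ∧ dx_{(c)} with (a < b < c) sorted:
  d(3*w^2 - 2*x*z - 2*y*z) includes (∂/∂z)(3*w^2 - 2*x*z - 2*y*z) dz = (-2*x - 2*y) dz, which multiplied by dx ∧ dy gives (-2*x - 2*y) dx ∧ dy ∧ dz
  d(3*w^2 - 2*x*z - 2*y*z) includes (∂/∂w)(3*w^2 - 2*x*z - 2*y*z) dw = (6*w) dw, which multiplied by dx ∧ dy gives (6*w) dx ∧ dy ∧ dw
  d(-3*w^2 + x*z) includes (∂/∂x)(-3*w^2 + x*z) dx = (z) dx, which multiplied by dy ∧ dz gives (z) dx ∧ dy ∧ dz
  d(-3*w^2 + x*z) includes (∂/∂w)(-3*w^2 + x*z) dw = (-6*w) dw, which multiplied by dy ∧ dz gives (-6*w) dy ∧ dz ∧ dw
  d(x*(1 - y)) includes (∂/∂x)(x*(1 - y)) dx = (1 - y) dx, which multiplied by dy ∧ dw gives (1 - y) dx ∧ dy ∧ dw
  d(-y^2 + 3*z) includes (∂/∂y)(-y^2 + 3*z) dy = (-2*y) dy, which multiplied by dz ∧ dw gives (-2*y) dy ∧ dz ∧ dw
Collecting like 3-forms: d(omega) = (-2*x - 2*y + z) dx ∧ dy ∧ dz + (6*w - y + 1) dx ∧ dy ∧ dw + (-6*w - 2*y) dy ∧ dz ∧ dw.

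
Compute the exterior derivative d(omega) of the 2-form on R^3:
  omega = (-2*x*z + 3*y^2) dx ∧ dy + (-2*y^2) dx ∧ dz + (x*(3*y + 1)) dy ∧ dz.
d(omega) = (-2*x + 7*y + 1) dx ∧ dy ∧ dz

For a 2-form omega = sum_{i<j} g_{ij} dx_i ∧ dx_j, the exterior derivative is
  d(omega) = sum_{i<j} d(g_{ij}) ∧ dx_i ∧ dx_j = sum_{i<j, k} (∂g_{ij}/∂x_k) dx_k ∧ dx_i ∧ dx_j.
Expand each term, using dx_k ∧ dx_i ∧ dx_j = sgn(permutation) dx_{(a)} ∧ dx_{(b)} ∧ dx_{(c)} with (a < b < c) sorted:
  d(-2*x*z + 3*y^2) includes (∂/∂z)(-2*x*z + 3*y^2) dz = (-2*x) dz, which multiplied by dx ∧ dy gives (-2*x) dx ∧ dy ∧ dz
  d(-2*y^2) includes (∂/∂y)(-2*y^2) dy = (-4*y) dy, which multiplied by dx ∧ dz gives (4*y) dx ∧ dy ∧ dz
  d(x*(3*y + 1)) includes (∂/∂x)(x*(3*y + 1)) dx = (3*y + 1) dx, which multiplied by dy ∧ dz gives (3*y + 1) dx ∧ dy ∧ dz
Collecting like 3-forms: d(omega) = (-2*x + 7*y + 1) dx ∧ dy ∧ dz.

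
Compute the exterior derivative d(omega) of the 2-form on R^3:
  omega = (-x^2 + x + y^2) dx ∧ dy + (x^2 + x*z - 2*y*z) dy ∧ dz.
d(omega) = (2*x + z) dx ∧ dy ∧ dz

For a 2-form omega = sum_{i<j} g_{ij} dx_i ∧ dx_j, the exterior derivative is
  d(omega) = sum_{i<j} d(g_{ij}) ∧ dx_i ∧ dx_j = sum_{i<j, k} (∂g_{ij}/∂x_k) dx_k ∧ dx_i ∧ dx_j.
Expand each term, using dx_k ∧ dx_i ∧ dx_j = sgn(permutation) dx_{(a)} ∧ dx_{(b)} ∧ dx_{(c)} with (a < b < c) sorted:
  d(x^2 + x*z - 2*y*z) includes (∂/∂x)(x^2 + x*z - 2*y*z) dx = (2*x + z) dx, which multiplied by dy ∧ dz gives (2*x + z) dx ∧ dy ∧ dz
Collecting like 3-forms: d(omega) = (2*x + z) dx ∧ dy ∧ dz.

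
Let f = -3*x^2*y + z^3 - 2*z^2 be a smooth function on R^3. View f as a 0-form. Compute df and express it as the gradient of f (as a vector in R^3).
df = (-6*x*y) dx + (-3*x^2) dy + (z*(3*z - 4)) dz; grad f = (-6*x*y, -3*x^2, z*(3*z - 4))

For a 0-form f, d f = (∂f/∂x) dx + (∂f/∂y) dy + (∂f/∂z) dz. The components of the vector representation are exactly the entries of grad f in Cartesian coordinates:
  ∂f/∂x = -6*x*y
  ∂f/∂y = -3*x^2
  ∂f/∂z = z*(3*z - 4).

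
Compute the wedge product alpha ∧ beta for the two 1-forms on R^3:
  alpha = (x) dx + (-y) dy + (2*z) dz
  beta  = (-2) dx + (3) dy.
alpha ∧ beta = (3*x - 2*y) dx ∧ dy + (4*z) dx ∧ dz + (-6*z) dy ∧ dz

Distribute the wedge, using dx_i ∧ dx_j = -dx_j ∧ dx_i and dx_i ∧ dx_i = 0. For each pair (i, j) with i < j, the coefficient of dx_i ∧ dx_j in alpha ∧ beta is (alpha_i * beta_j - alpha_j * beta_i). Collecting: alpha ∧ beta = (3*x - 2*y) dx ∧ dy + (4*z) dx ∧ dz + (-6*z) dy ∧ dz.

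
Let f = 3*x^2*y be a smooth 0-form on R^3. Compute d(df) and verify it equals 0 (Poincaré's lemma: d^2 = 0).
d(df) = 0

Step 1: df = sum_i (∂f/∂x_i) dx_i = (6*x*y) dx + (3*x^2) dy + (0) dz.
Step 2: Apply d again. Using the 1-form formula, the coefficient of dx ∧ dy in d(df) is ∂^2 f/∂x ∂y - ∂^2 f/∂y ∂x = (6*x) - (6*x) = 0 (equality of mixed partials for smooth f).
Similarly for dx ∧ dz and dy ∧ dz — all coefficients vanish. So d(df) = 0.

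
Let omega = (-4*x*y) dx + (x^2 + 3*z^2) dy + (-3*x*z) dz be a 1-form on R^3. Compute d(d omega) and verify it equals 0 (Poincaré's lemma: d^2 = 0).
d(d omega) = 0

Step 1: d omega = sum_{i<j} (∂f_j/∂x_i - ∂f_i/∂x_j) dx_i ∧ dx_j:
  coeff of dx ∧ dy: 6*x
  coeff of dx ∧ dz: -3*z
  coeff of dy ∧ dz: -6*z
Step 2: Apply d again to each 2-form coefficient. The only possible 3-form in R^3 is dx ∧ dy ∧ dz, with coefficient
  ∂(coeff of dy∧dz)/∂x - ∂(coeff of dx∧dz)/∂y + ∂(coeff of dx∧dy)/∂z
  = ∂/∂x (-6*z) - ∂/∂y (-3*z) + ∂/∂z (6*x).
Each of these terms simplifies to sums of mixed partials that cancel in pairs. The result is 0 (by equality of mixed partials for smooth functions — Schwarz / Clairaut).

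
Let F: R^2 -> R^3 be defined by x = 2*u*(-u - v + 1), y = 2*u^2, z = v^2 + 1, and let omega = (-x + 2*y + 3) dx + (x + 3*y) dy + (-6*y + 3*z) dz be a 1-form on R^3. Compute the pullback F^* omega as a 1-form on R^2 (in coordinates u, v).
F^* omega = (-8*u^3 - 28*u^2*v + 28*u^2 - 4*u*v^2 + 8*u*v - 16*u - 6*v + 6) du + (-12*u^3 - 28*u^2*v + 4*u^2 - 6*u + 6*v^3 + 6*v) dv

Using F^*(f dg) = (f ∘ F) d(g ∘ F), substitute each coordinate x_i by F_i(u, v) in f_i, and replace dx_i by d F_i = (∂F_i/∂u) du + (∂F_i/∂v) dv.
  For the x component: f_1(F) = 6*u^2 + 2*u*v - 2*u + 3; d F_1 = (-4*u - 2*v + 2) du + (-2*u) dv
  For the y component: f_2(F) = 2*u*(2*u - v + 1); d F_2 = (4*u) du + (0) dv
  For the z component: f_3(F) = -12*u^2 + 3*v^2 + 3; d F_3 = (0) du + (2*v) dv
Combining and collecting du, dv coefficients:
  coeff of du: -8*u^3 - 28*u^2*v + 28*u^2 - 4*u*v^2 + 8*u*v - 16*u - 6*v + 6
  coeff of dv: -12*u^3 - 28*u^2*v + 4*u^2 - 6*u + 6*v^3 + 6*v
F^* omega = (-8*u^3 - 28*u^2*v + 28*u^2 - 4*u*v^2 + 8*u*v - 16*u - 6*v + 6) du + (-12*u^3 - 28*u^2*v + 4*u^2 - 6*u + 6*v^3 + 6*v) dv.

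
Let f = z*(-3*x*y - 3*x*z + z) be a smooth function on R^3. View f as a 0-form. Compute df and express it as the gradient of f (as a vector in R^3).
df = (3*z*(-y - z)) dx + (-3*x*z) dy + (-3*x*y - 6*x*z + 2*z) dz; grad f = (3*z*(-y - z), -3*x*z, -3*x*y - 6*x*z + 2*z)

For a 0-form f, d f = (∂f/∂x) dx + (∂f/∂y) dy + (∂f/∂z) dz. The components of the vector representation are exactly the entries of grad f in Cartesian coordinates:
  ∂f/∂x = 3*z*(-y - z)
  ∂f/∂y = -3*x*z
  ∂f/∂z = -3*x*y - 6*x*z + 2*z.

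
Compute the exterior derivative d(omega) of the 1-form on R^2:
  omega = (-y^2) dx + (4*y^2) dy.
d(omega) = (2*y) dx ∧ dy

For a 1-form omega = sum_i f_i dx_i, the exterior derivative is
  d(omega) = sum_{i < j} (∂f_j/∂x_i - ∂f_i/∂x_j) dx_i ∧ dx_j.
  coefficient of dx ∧ dy: ∂f_2/∂x - ∂f_1/∂y = ∂(4*y^2)/∂x - ∂(-y^2)/∂y = 2*y
Assembling: d(omega) = (2*y) dx ∧ dy.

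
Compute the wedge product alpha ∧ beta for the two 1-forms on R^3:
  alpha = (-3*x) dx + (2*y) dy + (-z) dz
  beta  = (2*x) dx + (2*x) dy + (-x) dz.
alpha ∧ beta = (-2*x*(3*x + 2*y)) dx ∧ dy + (x*(3*x + 2*z)) dx ∧ dz + (2*x*(-y + z)) dy ∧ dz

Distribute the wedge, using dx_i ∧ dx_j = -dx_j ∧ dx_i and dx_i ∧ dx_i = 0. For each pair (i, j) with i < j, the coefficient of dx_i ∧ dx_j in alpha ∧ beta is (alpha_i * beta_j - alpha_j * beta_i). Collecting: alpha ∧ beta = (-2*x*(3*x + 2*y)) dx ∧ dy + (x*(3*x + 2*z)) dx ∧ dz + (2*x*(-y + z)) dy ∧ dz.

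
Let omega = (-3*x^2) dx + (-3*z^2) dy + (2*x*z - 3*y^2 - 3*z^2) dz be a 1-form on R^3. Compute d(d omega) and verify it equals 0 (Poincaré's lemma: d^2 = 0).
d(d omega) = 0

Step 1: d omega = sum_{i<j} (∂f_j/∂x_i - ∂f_i/∂x_j) dx_i ∧ dx_j:
  coeff of dx ∧ dy: 0
  coeff of dx ∧ dz: 2*z
  coeff of dy ∧ dz: -6*y + 6*z
Step 2: Apply d again to each 2-form coefficient. The only possible 3-form in R^3 is dx ∧ dy ∧ dz, with coefficient
  ∂(coeff of dy∧dz)/∂x - ∂(coeff of dx∧dz)/∂y + ∂(coeff of dx∧dy)/∂z
  = ∂/∂x (-6*y + 6*z) - ∂/∂y (2*z) + ∂/∂z (0).
Each of these terms simplifies to sums of mixed partials that cancel in pairs. The result is 0 (by equality of mixed partials for smooth functions — Schwarz / Clairaut).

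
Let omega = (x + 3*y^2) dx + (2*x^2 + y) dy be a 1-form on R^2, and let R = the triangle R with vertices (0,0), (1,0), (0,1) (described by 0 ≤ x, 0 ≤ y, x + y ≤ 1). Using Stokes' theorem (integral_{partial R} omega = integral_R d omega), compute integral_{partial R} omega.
integral_(partial R) omega = -1/3

Stokes: integral_partial_R omega = integral_R d omega with d omega = (∂Q/∂x - ∂P/∂y) dx ∧ dy.
  ∂Q/∂x = 4*x
  ∂P/∂y = 6*y
  integrand = ∂Q/∂x - ∂P/∂y = 4*x - 6*y.
Integrating over R: integral_0^1 integral_0^{1-x} (4*x - 6*y) dy dx = -1/3.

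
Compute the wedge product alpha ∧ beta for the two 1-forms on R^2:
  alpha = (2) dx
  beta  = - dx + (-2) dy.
alpha ∧ beta = (-4) dx ∧ dy

Distribute the wedge, using dx_i ∧ dx_j = -dx_j ∧ dx_i and dx_i ∧ dx_i = 0. For each pair (i, j) with i < j, the coefficient of dx_i ∧ dx_j in alpha ∧ beta is (alpha_i * beta_j - alpha_j * beta_i). Collecting: alpha ∧ beta = (-4) dx ∧ dy.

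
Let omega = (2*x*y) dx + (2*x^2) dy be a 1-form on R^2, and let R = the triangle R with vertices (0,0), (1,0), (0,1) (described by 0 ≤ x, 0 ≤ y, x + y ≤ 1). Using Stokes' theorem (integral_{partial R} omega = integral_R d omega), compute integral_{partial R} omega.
integral_(partial R) omega = 1/3

Stokes: integral_partial_R omega = integral_R d omega with d omega = (∂Q/∂x - ∂P/∂y) dx ∧ dy.
  ∂Q/∂x = 4*x
  ∂P/∂y = 2*x
  integrand = ∂Q/∂x - ∂P/∂y = 2*x.
Integrating over R: integral_0^1 integral_0^{1-x} (2*x) dy dx = 1/3.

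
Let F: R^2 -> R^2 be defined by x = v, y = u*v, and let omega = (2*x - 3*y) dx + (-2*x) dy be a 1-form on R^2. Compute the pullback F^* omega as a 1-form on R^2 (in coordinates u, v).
F^* omega = (-2*v^2) du + (v*(2 - 5*u)) dv

Using F^*(f dg) = (f ∘ F) d(g ∘ F), substitute each coordinate x_i by F_i(u, v) in f_i, and replace dx_i by d F_i = (∂F_i/∂u) du + (∂F_i/∂v) dv.
  For the x component: f_1(F) = v*(2 - 3*u); d F_1 = (0) du + (1) dv
  For the y component: f_2(F) = -2*v; d F_2 = (v) du + (u) dv
Combining and collecting du, dv coefficients:
  coeff of du: -2*v^2
  coeff of dv: v*(2 - 5*u)
F^* omega = (-2*v^2) du + (v*(2 - 5*u)) dv.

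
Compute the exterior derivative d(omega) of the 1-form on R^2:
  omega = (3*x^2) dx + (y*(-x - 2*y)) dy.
d(omega) = (-y) dx ∧ dy

For a 1-form omega = sum_i f_i dx_i, the exterior derivative is
  d(omega) = sum_{i < j} (∂f_j/∂x_i - ∂f_i/∂x_j) dx_i ∧ dx_j.
  coefficient of dx ∧ dy: ∂f_2/∂x - ∂f_1/∂y = ∂(y*(-x - 2*y))/∂x - ∂(3*x^2)/∂y = -y
Assembling: d(omega) = (-y) dx ∧ dy.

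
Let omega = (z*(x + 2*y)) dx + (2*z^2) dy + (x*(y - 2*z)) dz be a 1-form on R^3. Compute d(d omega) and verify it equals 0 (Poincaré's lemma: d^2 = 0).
d(d omega) = 0

Step 1: d omega = sum_{i<j} (∂f_j/∂x_i - ∂f_i/∂x_j) dx_i ∧ dx_j:
  coeff of dx ∧ dy: -2*z
  coeff of dx ∧ dz: -x - y - 2*z
  coeff of dy ∧ dz: x - 4*z
Step 2: Apply d again to each 2-form coefficient. The only possible 3-form in R^3 is dx ∧ dy ∧ dz, with coefficient
  ∂(coeff of dy∧dz)/∂x - ∂(coeff of dx∧dz)/∂y + ∂(coeff of dx∧dy)/∂z
  = ∂/∂x (x - 4*z) - ∂/∂y (-x - y - 2*z) + ∂/∂z (-2*z).
Each of these terms simplifies to sums of mixed partials that cancel in pairs. The result is 0 (by equality of mixed partials for smooth functions — Schwarz / Clairaut).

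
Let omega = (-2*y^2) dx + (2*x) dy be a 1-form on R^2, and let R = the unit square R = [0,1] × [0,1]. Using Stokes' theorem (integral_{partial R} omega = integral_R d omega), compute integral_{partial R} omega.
integral_(partial R) omega = 4

Stokes: integral_partial_R omega = integral_R d omega with d omega = (∂Q/∂x - ∂P/∂y) dx ∧ dy.
  ∂Q/∂x = 2
  ∂P/∂y = -4*y
  integrand = ∂Q/∂x - ∂P/∂y = 4*y + 2.
Integrating over R: integral_0^1 integral_0^1 (4*y + 2) dx dy = 4.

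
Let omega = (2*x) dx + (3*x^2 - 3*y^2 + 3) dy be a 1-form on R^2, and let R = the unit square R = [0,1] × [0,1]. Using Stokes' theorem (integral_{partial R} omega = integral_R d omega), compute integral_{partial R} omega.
integral_(partial R) omega = 3

Stokes: integral_partial_R omega = integral_R d omega with d omega = (∂Q/∂x - ∂P/∂y) dx ∧ dy.
  ∂Q/∂x = 6*x
  ∂P/∂y = 0
  integrand = ∂Q/∂x - ∂P/∂y = 6*x.
Integrating over R: integral_0^1 integral_0^1 (6*x) dx dy = 3.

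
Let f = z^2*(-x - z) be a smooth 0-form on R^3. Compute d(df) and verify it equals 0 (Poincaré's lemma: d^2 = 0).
d(df) = 0

Step 1: df = sum_i (∂f/∂x_i) dx_i = (-z^2) dx + (0) dy + (z*(-2*x - 3*z)) dz.
Step 2: Apply d again. Using the 1-form formula, the coefficient of dx ∧ dy in d(df) is ∂^2 f/∂x ∂y - ∂^2 f/∂y ∂x = (0) - (0) = 0 (equality of mixed partials for smooth f).
Similarly for dx ∧ dz and dy ∧ dz — all coefficients vanish. So d(df) = 0.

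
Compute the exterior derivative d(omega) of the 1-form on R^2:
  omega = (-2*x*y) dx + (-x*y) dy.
d(omega) = (2*x - y) dx ∧ dy

For a 1-form omega = sum_i f_i dx_i, the exterior derivative is
  d(omega) = sum_{i < j} (∂f_j/∂x_i - ∂f_i/∂x_j) dx_i ∧ dx_j.
  coefficient of dx ∧ dy: ∂f_2/∂x - ∂f_1/∂y = ∂(-x*y)/∂x - ∂(-2*x*y)/∂y = 2*x - y
Assembling: d(omega) = (2*x - y) dx ∧ dy.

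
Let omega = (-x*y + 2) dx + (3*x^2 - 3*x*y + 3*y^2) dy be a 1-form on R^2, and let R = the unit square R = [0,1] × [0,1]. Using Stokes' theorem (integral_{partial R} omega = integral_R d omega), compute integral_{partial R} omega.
integral_(partial R) omega = 2

Stokes: integral_partial_R omega = integral_R d omega with d omega = (∂Q/∂x - ∂P/∂y) dx ∧ dy.
  ∂Q/∂x = 6*x - 3*y
  ∂P/∂y = -x
  integrand = ∂Q/∂x - ∂P/∂y = 7*x - 3*y.
Integrating over R: integral_0^1 integral_0^1 (7*x - 3*y) dx dy = 2.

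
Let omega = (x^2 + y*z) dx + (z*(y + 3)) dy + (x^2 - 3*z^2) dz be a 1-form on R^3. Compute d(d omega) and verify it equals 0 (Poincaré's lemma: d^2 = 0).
d(d omega) = 0

Step 1: d omega = sum_{i<j} (∂f_j/∂x_i - ∂f_i/∂x_j) dx_i ∧ dx_j:
  coeff of dx ∧ dy: -z
  coeff of dx ∧ dz: 2*x - y
  coeff of dy ∧ dz: -y - 3
Step 2: Apply d again to each 2-form coefficient. The only possible 3-form in R^3 is dx ∧ dy ∧ dz, with coefficient
  ∂(coeff of dy∧dz)/∂x - ∂(coeff of dx∧dz)/∂y + ∂(coeff of dx∧dy)/∂z
  = ∂/∂x (-y - 3) - ∂/∂y (2*x - y) + ∂/∂z (-z).
Each of these terms simplifies to sums of mixed partials that cancel in pairs. The result is 0 (by equality of mixed partials for smooth functions — Schwarz / Clairaut).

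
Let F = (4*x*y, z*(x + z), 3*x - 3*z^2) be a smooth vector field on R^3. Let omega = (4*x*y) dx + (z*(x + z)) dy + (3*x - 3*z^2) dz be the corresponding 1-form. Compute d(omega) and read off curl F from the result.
d(omega) = (-x - 2*z) dy ∧ dz + (-3) dz ∧ dx + (-4*x + z) dx ∧ dy; curl F = (-x - 2*z, -3, -4*x + z)

d omega = sum_{i<j} (∂f_j/∂x_i - ∂f_i/∂x_j) dx_i ∧ dx_j. Under the identification (dy ∧ dz, dz ∧ dx, dx ∧ dy) ↔ (e_x, e_y, e_z), the coefficients are exactly the components of curl F. Compute:
  ∂R/∂y - ∂Q/∂z = (0) - (x + 2*z) = -x - 2*z
  ∂P/∂z - ∂R/∂x = (0) - (3) = -3
  ∂Q/∂x - ∂P/∂y = (z) - (4*x) = -4*x + z.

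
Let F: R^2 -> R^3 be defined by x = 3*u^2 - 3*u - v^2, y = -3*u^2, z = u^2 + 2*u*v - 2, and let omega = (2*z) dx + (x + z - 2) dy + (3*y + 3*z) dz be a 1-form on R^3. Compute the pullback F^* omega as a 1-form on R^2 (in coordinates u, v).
F^* omega = (-24*u^3 + 12*u^2*v + 12*u^2 + 18*u*v^2 - 12*u*v - 12*u - 12*v + 12) du + (-12*u^3 + 8*u^2*v - 8*u*v^2 - 12*u + 8*v) dv

Using F^*(f dg) = (f ∘ F) d(g ∘ F), substitute each coordinate x_i by F_i(u, v) in f_i, and replace dx_i by d F_i = (∂F_i/∂u) du + (∂F_i/∂v) dv.
  For the x component: f_1(F) = 2*u^2 + 4*u*v - 4; d F_1 = (6*u - 3) du + (-2*v) dv
  For the y component: f_2(F) = 4*u^2 + 2*u*v - 3*u - v^2 - 4; d F_2 = (-6*u) du + (0) dv
  For the z component: f_3(F) = -6*u^2 + 6*u*v - 6; d F_3 = (2*u + 2*v) du + (2*u) dv
Combining and collecting du, dv coefficients:
  coeff of du: -24*u^3 + 12*u^2*v + 12*u^2 + 18*u*v^2 - 12*u*v - 12*u - 12*v + 12
  coeff of dv: -12*u^3 + 8*u^2*v - 8*u*v^2 - 12*u + 8*v
F^* omega = (-24*u^3 + 12*u^2*v + 12*u^2 + 18*u*v^2 - 12*u*v - 12*u - 12*v + 12) du + (-12*u^3 + 8*u^2*v - 8*u*v^2 - 12*u + 8*v) dv.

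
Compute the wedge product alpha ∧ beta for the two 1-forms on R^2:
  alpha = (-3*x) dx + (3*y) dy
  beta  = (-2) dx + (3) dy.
alpha ∧ beta = (-9*x + 6*y) dx ∧ dy

Distribute the wedge, using dx_i ∧ dx_j = -dx_j ∧ dx_i and dx_i ∧ dx_i = 0. For each pair (i, j) with i < j, the coefficient of dx_i ∧ dx_j in alpha ∧ beta is (alpha_i * beta_j - alpha_j * beta_i). Collecting: alpha ∧ beta = (-9*x + 6*y) dx ∧ dy.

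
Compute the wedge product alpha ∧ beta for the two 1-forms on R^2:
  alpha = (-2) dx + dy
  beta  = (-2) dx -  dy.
alpha ∧ beta = (4) dx ∧ dy

Distribute the wedge, using dx_i ∧ dx_j = -dx_j ∧ dx_i and dx_i ∧ dx_i = 0. For each pair (i, j) with i < j, the coefficient of dx_i ∧ dx_j in alpha ∧ beta is (alpha_i * beta_j - alpha_j * beta_i). Collecting: alpha ∧ beta = (4) dx ∧ dy.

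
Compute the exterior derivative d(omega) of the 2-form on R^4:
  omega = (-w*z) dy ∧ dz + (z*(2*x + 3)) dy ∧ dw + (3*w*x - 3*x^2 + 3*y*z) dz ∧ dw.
d(omega) = (-2*x + 2*z - 3) dy ∧ dz ∧ dw + (2*z) dx ∧ dy ∧ dw + (3*w - 6*x) dx ∧ dz ∧ dw

For a 2-form omega = sum_{i<j} g_{ij} dx_i ∧ dx_j, the exterior derivative is
  d(omega) = sum_{i<j} d(g_{ij}) ∧ dx_i ∧ dx_j = sum_{i<j, k} (∂g_{ij}/∂x_k) dx_k ∧ dx_i ∧ dx_j.
Expand each term, using dx_k ∧ dx_i ∧ dx_j = sgn(permutation) dx_{(a)} ∧ dx_{(b)} ∧ dx_{(c)} with (a < b < c) sorted:
  d(-w*z) includes (∂/∂w)(-w*z) dw = (-z) dw, which multiplied by dy ∧ dz gives (-z) dy ∧ dz ∧ dw
  d(z*(2*x + 3)) includes (∂/∂x)(z*(2*x + 3)) dx = (2*z) dx, which multiplied by dy ∧ dw gives (2*z) dx ∧ dy ∧ dw
  d(z*(2*x + 3)) includes (∂/∂z)(z*(2*x + 3)) dz = (2*x + 3) dz, which multiplied by dy ∧ dw gives (-2*x - 3) dy ∧ dz ∧ dw
  d(3*w*x - 3*x^2 + 3*y*z) includes (∂/∂x)(3*w*x - 3*x^2 + 3*y*z) dx = (3*w - 6*x) dx, which multiplied by dz ∧ dw gives (3*w - 6*x) dx ∧ dz ∧ dw
  d(3*w*x - 3*x^2 + 3*y*z) includes (∂/∂y)(3*w*x - 3*x^2 + 3*y*z) dy = (3*z) dy, which multiplied by dz ∧ dw gives (3*z) dy ∧ dz ∧ dw
Collecting like 3-forms: d(omega) = (-2*x + 2*z - 3) dy ∧ dz ∧ dw + (2*z) dx ∧ dy ∧ dw + (3*w - 6*x) dx ∧ dz ∧ dw.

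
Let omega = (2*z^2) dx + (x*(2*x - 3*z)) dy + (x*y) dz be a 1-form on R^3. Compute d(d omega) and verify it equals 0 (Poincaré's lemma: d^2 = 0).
d(d omega) = 0

Step 1: d omega = sum_{i<j} (∂f_j/∂x_i - ∂f_i/∂x_j) dx_i ∧ dx_j:
  coeff of dx ∧ dy: 4*x - 3*z
  coeff of dx ∧ dz: y - 4*z
  coeff of dy ∧ dz: 4*x
Step 2: Apply d again to each 2-form coefficient. The only possible 3-form in R^3 is dx ∧ dy ∧ dz, with coefficient
  ∂(coeff of dy∧dz)/∂x - ∂(coeff of dx∧dz)/∂y + ∂(coeff of dx∧dy)/∂z
  = ∂/∂x (4*x) - ∂/∂y (y - 4*z) + ∂/∂z (4*x - 3*z).
Each of these terms simplifies to sums of mixed partials that cancel in pairs. The result is 0 (by equality of mixed partials for smooth functions — Schwarz / Clairaut).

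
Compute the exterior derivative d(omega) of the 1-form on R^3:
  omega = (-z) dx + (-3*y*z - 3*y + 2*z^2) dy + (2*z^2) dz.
d(omega) = (1) dx ∧ dz + (3*y - 4*z) dy ∧ dz

For a 1-form omega = sum_i f_i dx_i, the exterior derivative is
  d(omega) = sum_{i < j} (∂f_j/∂x_i - ∂f_i/∂x_j) dx_i ∧ dx_j.
  coefficient of dx ∧ dz: ∂f_3/∂x - ∂f_1/∂z = ∂(2*z^2)/∂x - ∂(-z)/∂z = 1
  coefficient of dy ∧ dz: ∂f_3/∂y - ∂f_2/∂z = ∂(2*z^2)/∂y - ∂(-3*y*z - 3*y + 2*z^2)/∂z = 3*y - 4*z
Assembling: d(omega) = (1) dx ∧ dz + (3*y - 4*z) dy ∧ dz.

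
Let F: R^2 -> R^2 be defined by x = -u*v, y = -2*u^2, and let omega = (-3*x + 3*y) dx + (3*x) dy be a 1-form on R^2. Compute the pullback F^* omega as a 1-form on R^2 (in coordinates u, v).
F^* omega = (3*u*v*(6*u - v)) du + (3*u^2*(2*u - v)) dv

Using F^*(f dg) = (f ∘ F) d(g ∘ F), substitute each coordinate x_i by F_i(u, v) in f_i, and replace dx_i by d F_i = (∂F_i/∂u) du + (∂F_i/∂v) dv.
  For the x component: f_1(F) = 3*u*(-2*u + v); d F_1 = (-v) du + (-u) dv
  For the y component: f_2(F) = -3*u*v; d F_2 = (-4*u) du + (0) dv
Combining and collecting du, dv coefficients:
  coeff of du: 3*u*v*(6*u - v)
  coeff of dv: 3*u^2*(2*u - v)
F^* omega = (3*u*v*(6*u - v)) du + (3*u^2*(2*u - v)) dv.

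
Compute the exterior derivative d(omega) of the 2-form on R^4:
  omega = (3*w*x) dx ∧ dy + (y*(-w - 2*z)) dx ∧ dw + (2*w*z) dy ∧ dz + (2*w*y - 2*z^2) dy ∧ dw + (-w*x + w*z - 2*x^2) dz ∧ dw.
d(omega) = (w + 3*x + 2*z) dx ∧ dy ∧ dw + (-w - 4*x + 2*y) dx ∧ dz ∧ dw + (6*z) dy ∧ dz ∧ dw

For a 2-form omega = sum_{i<j} g_{ij} dx_i ∧ dx_j, the exterior derivative is
  d(omega) = sum_{i<j} d(g_{ij}) ∧ dx_i ∧ dx_j = sum_{i<j, k} (∂g_{ij}/∂x_k) dx_k ∧ dx_i ∧ dx_j.
Expand each term, using dx_k ∧ dx_i ∧ dx_j = sgn(permutation) dx_{(a)} ∧ dx_{(b)} ∧ dx_{(c)} with (a < b < c) sorted:
  d(3*w*x) includes (∂/∂w)(3*w*x) dw = (3*x) dw, which multiplied by dx ∧ dy gives (3*x) dx ∧ dy ∧ dw
  d(y*(-w - 2*z)) includes (∂/∂y)(y*(-w - 2*z)) dy = (-w - 2*z) dy, which multiplied by dx ∧ dw gives (w + 2*z) dx ∧ dy ∧ dw
  d(y*(-w - 2*z)) includes (∂/∂z)(y*(-w - 2*z)) dz = (-2*y) dz, which multiplied by dx ∧ dw gives (2*y) dx ∧ dz ∧ dw
  d(2*w*z) includes (∂/∂w)(2*w*z) dw = (2*z) dw, which multiplied by dy ∧ dz gives (2*z) dy ∧ dz ∧ dw
  d(2*w*y - 2*z^2) includes (∂/∂z)(2*w*y - 2*z^2) dz = (-4*z) dz, which multiplied by dy ∧ dw gives (4*z) dy ∧ dz ∧ dw
  d(-w*x + w*z - 2*x^2) includes (∂/∂x)(-w*x + w*z - 2*x^2) dx = (-w - 4*x) dx, which multiplied by dz ∧ dw gives (-w - 4*x) dx ∧ dz ∧ dw
Collecting like 3-forms: d(omega) = (w + 3*x + 2*z) dx ∧ dy ∧ dw + (-w - 4*x + 2*y) dx ∧ dz ∧ dw + (6*z) dy ∧ dz ∧ dw.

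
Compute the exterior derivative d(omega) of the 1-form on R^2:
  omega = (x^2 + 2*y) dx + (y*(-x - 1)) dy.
d(omega) = (-y - 2) dx ∧ dy

For a 1-form omega = sum_i f_i dx_i, the exterior derivative is
  d(omega) = sum_{i < j} (∂f_j/∂x_i - ∂f_i/∂x_j) dx_i ∧ dx_j.
  coefficient of dx ∧ dy: ∂f_2/∂x - ∂f_1/∂y = ∂(y*(-x - 1))/∂x - ∂(x^2 + 2*y)/∂y = -y - 2
Assembling: d(omega) = (-y - 2) dx ∧ dy.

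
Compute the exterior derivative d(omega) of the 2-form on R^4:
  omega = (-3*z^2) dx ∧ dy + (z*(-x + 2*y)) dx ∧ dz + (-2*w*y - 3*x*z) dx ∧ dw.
d(omega) = (-8*z) dx ∧ dy ∧ dz + (2*w) dx ∧ dy ∧ dw + (3*x) dx ∧ dz ∧ dw

For a 2-form omega = sum_{i<j} g_{ij} dx_i ∧ dx_j, the exterior derivative is
  d(omega) = sum_{i<j} d(g_{ij}) ∧ dx_i ∧ dx_j = sum_{i<j, k} (∂g_{ij}/∂x_k) dx_k ∧ dx_i ∧ dx_j.
Expand each term, using dx_k ∧ dx_i ∧ dx_j = sgn(permutation) dx_{(a)} ∧ dx_{(b)} ∧ dx_{(c)} with (a < b < c) sorted:
  d(-3*z^2) includes (∂/∂z)(-3*z^2) dz = (-6*z) dz, which multiplied by dx ∧ dy gives (-6*z) dx ∧ dy ∧ dz
  d(z*(-x + 2*y)) includes (∂/∂y)(z*(-x + 2*y)) dy = (2*z) dy, which multiplied by dx ∧ dz gives (-2*z) dx ∧ dy ∧ dz
  d(-2*w*y - 3*x*z) includes (∂/∂y)(-2*w*y - 3*x*z) dy = (-2*w) dy, which multiplied by dx ∧ dw gives (2*w) dx ∧ dy ∧ dw
  d(-2*w*y - 3*x*z) includes (∂/∂z)(-2*w*y - 3*x*z) dz = (-3*x) dz, which multiplied by dx ∧ dw gives (3*x) dx ∧ dz ∧ dw
Collecting like 3-forms: d(omega) = (-8*z) dx ∧ dy ∧ dz + (2*w) dx ∧ dy ∧ dw + (3*x) dx ∧ dz ∧ dw.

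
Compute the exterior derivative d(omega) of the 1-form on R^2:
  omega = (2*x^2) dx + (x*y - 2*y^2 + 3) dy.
d(omega) = (y) dx ∧ dy

For a 1-form omega = sum_i f_i dx_i, the exterior derivative is
  d(omega) = sum_{i < j} (∂f_j/∂x_i - ∂f_i/∂x_j) dx_i ∧ dx_j.
  coefficient of dx ∧ dy: ∂f_2/∂x - ∂f_1/∂y = ∂(x*y - 2*y^2 + 3)/∂x - ∂(2*x^2)/∂y = y
Assembling: d(omega) = (y) dx ∧ dy.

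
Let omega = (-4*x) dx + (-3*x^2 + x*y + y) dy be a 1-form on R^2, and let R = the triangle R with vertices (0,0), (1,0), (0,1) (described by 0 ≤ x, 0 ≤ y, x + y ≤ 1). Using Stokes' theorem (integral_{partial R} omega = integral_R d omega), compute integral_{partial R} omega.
integral_(partial R) omega = -5/6

Stokes: integral_partial_R omega = integral_R d omega with d omega = (∂Q/∂x - ∂P/∂y) dx ∧ dy.
  ∂Q/∂x = -6*x + y
  ∂P/∂y = 0
  integrand = ∂Q/∂x - ∂P/∂y = -6*x + y.
Integrating over R: integral_0^1 integral_0^{1-x} (-6*x + y) dy dx = -5/6.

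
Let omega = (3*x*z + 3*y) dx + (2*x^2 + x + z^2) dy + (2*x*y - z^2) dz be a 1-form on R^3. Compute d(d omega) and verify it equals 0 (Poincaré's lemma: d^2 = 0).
d(d omega) = 0

Step 1: d omega = sum_{i<j} (∂f_j/∂x_i - ∂f_i/∂x_j) dx_i ∧ dx_j:
  coeff of dx ∧ dy: 4*x - 2
  coeff of dx ∧ dz: -3*x + 2*y
  coeff of dy ∧ dz: 2*x - 2*z
Step 2: Apply d again to each 2-form coefficient. The only possible 3-form in R^3 is dx ∧ dy ∧ dz, with coefficient
  ∂(coeff of dy∧dz)/∂x - ∂(coeff of dx∧dz)/∂y + ∂(coeff of dx∧dy)/∂z
  = ∂/∂x (2*x - 2*z) - ∂/∂y (-3*x + 2*y) + ∂/∂z (4*x - 2).
Each of these terms simplifies to sums of mixed partials that cancel in pairs. The result is 0 (by equality of mixed partials for smooth functions — Schwarz / Clairaut).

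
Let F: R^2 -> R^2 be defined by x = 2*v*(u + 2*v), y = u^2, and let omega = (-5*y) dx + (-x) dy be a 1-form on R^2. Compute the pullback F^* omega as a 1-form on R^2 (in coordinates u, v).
F^* omega = (2*u*v*(-7*u - 4*v)) du + (10*u^2*(-u - 4*v)) dv

Using F^*(f dg) = (f ∘ F) d(g ∘ F), substitute each coordinate x_i by F_i(u, v) in f_i, and replace dx_i by d F_i = (∂F_i/∂u) du + (∂F_i/∂v) dv.
  For the x component: f_1(F) = -5*u^2; d F_1 = (2*v) du + (2*u + 8*v) dv
  For the y component: f_2(F) = 2*v*(-u - 2*v); d F_2 = (2*u) du + (0) dv
Combining and collecting du, dv coefficients:
  coeff of du: 2*u*v*(-7*u - 4*v)
  coeff of dv: 10*u^2*(-u - 4*v)
F^* omega = (2*u*v*(-7*u - 4*v)) du + (10*u^2*(-u - 4*v)) dv.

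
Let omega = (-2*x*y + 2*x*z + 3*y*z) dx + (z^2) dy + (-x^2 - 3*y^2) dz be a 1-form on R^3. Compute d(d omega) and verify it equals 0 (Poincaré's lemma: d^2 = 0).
d(d omega) = 0

Step 1: d omega = sum_{i<j} (∂f_j/∂x_i - ∂f_i/∂x_j) dx_i ∧ dx_j:
  coeff of dx ∧ dy: 2*x - 3*z
  coeff of dx ∧ dz: -4*x - 3*y
  coeff of dy ∧ dz: -6*y - 2*z
Step 2: Apply d again to each 2-form coefficient. The only possible 3-form in R^3 is dx ∧ dy ∧ dz, with coefficient
  ∂(coeff of dy∧dz)/∂x - ∂(coeff of dx∧dz)/∂y + ∂(coeff of dx∧dy)/∂z
  = ∂/∂x (-6*y - 2*z) - ∂/∂y (-4*x - 3*y) + ∂/∂z (2*x - 3*z).
Each of these terms simplifies to sums of mixed partials that cancel in pairs. The result is 0 (by equality of mixed partials for smooth functions — Schwarz / Clairaut).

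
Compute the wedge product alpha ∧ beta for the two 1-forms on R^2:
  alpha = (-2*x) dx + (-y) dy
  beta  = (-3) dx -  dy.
alpha ∧ beta = (2*x - 3*y) dx ∧ dy

Distribute the wedge, using dx_i ∧ dx_j = -dx_j ∧ dx_i and dx_i ∧ dx_i = 0. For each pair (i, j) with i < j, the coefficient of dx_i ∧ dx_j in alpha ∧ beta is (alpha_i * beta_j - alpha_j * beta_i). Collecting: alpha ∧ beta = (2*x - 3*y) dx ∧ dy.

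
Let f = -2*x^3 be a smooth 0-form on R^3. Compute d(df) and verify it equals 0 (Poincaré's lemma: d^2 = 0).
d(df) = 0

Step 1: df = sum_i (∂f/∂x_i) dx_i = (-6*x^2) dx + (0) dy + (0) dz.
Step 2: Apply d again. Using the 1-form formula, the coefficient of dx ∧ dy in d(df) is ∂^2 f/∂x ∂y - ∂^2 f/∂y ∂x = (0) - (0) = 0 (equality of mixed partials for smooth f).
Similarly for dx ∧ dz and dy ∧ dz — all coefficients vanish. So d(df) = 0.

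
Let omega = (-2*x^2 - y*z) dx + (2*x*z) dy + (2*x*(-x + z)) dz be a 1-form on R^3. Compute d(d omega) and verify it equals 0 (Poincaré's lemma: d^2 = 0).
d(d omega) = 0

Step 1: d omega = sum_{i<j} (∂f_j/∂x_i - ∂f_i/∂x_j) dx_i ∧ dx_j:
  coeff of dx ∧ dy: 3*z
  coeff of dx ∧ dz: -4*x + y + 2*z
  coeff of dy ∧ dz: -2*x
Step 2: Apply d again to each 2-form coefficient. The only possible 3-form in R^3 is dx ∧ dy ∧ dz, with coefficient
  ∂(coeff of dy∧dz)/∂x - ∂(coeff of dx∧dz)/∂y + ∂(coeff of dx∧dy)/∂z
  = ∂/∂x (-2*x) - ∂/∂y (-4*x + y + 2*z) + ∂/∂z (3*z).
Each of these terms simplifies to sums of mixed partials that cancel in pairs. The result is 0 (by equality of mixed partials for smooth functions — Schwarz / Clairaut).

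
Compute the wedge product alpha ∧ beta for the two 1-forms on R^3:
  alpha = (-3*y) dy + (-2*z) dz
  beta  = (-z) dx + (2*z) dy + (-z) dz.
alpha ∧ beta = (-3*y*z) dx ∧ dy + (z*(3*y + 4*z)) dy ∧ dz + (-2*z^2) dx ∧ dz

Distribute the wedge, using dx_i ∧ dx_j = -dx_j ∧ dx_i and dx_i ∧ dx_i = 0. For each pair (i, j) with i < j, the coefficient of dx_i ∧ dx_j in alpha ∧ beta is (alpha_i * beta_j - alpha_j * beta_i). Collecting: alpha ∧ beta = (-3*y*z) dx ∧ dy + (z*(3*y + 4*z)) dy ∧ dz + (-2*z^2) dx ∧ dz.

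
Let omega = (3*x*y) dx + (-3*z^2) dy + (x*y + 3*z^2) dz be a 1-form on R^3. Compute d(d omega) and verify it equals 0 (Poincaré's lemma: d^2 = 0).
d(d omega) = 0

Step 1: d omega = sum_{i<j} (∂f_j/∂x_i - ∂f_i/∂x_j) dx_i ∧ dx_j:
  coeff of dx ∧ dy: -3*x
  coeff of dx ∧ dz: y
  coeff of dy ∧ dz: x + 6*z
Step 2: Apply d again to each 2-form coefficient. The only possible 3-form in R^3 is dx ∧ dy ∧ dz, with coefficient
  ∂(coeff of dy∧dz)/∂x - ∂(coeff of dx∧dz)/∂y + ∂(coeff of dx∧dy)/∂z
  = ∂/∂x (x + 6*z) - ∂/∂y (y) + ∂/∂z (-3*x).
Each of these terms simplifies to sums of mixed partials that cancel in pairs. The result is 0 (by equality of mixed partials for smooth functions — Schwarz / Clairaut).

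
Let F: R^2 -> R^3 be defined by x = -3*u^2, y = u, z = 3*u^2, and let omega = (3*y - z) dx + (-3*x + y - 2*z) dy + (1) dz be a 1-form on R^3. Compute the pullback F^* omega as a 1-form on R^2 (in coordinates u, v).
F^* omega = (u*(18*u^2 - 15*u + 7)) du

Using F^*(f dg) = (f ∘ F) d(g ∘ F), substitute each coordinate x_i by F_i(u, v) in f_i, and replace dx_i by d F_i = (∂F_i/∂u) du + (∂F_i/∂v) dv.
  For the x component: f_1(F) = 3*u*(1 - u); d F_1 = (-6*u) du + (0) dv
  For the y component: f_2(F) = u*(3*u + 1); d F_2 = (1) du + (0) dv
  For the z component: f_3(F) = 1; d F_3 = (6*u) du + (0) dv
Combining and collecting du, dv coefficients:
  coeff of du: u*(18*u^2 - 15*u + 7)
  coeff of dv: 0
F^* omega = (u*(18*u^2 - 15*u + 7)) du.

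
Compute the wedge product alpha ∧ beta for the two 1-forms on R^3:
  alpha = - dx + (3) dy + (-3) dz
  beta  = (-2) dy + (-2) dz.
alpha ∧ beta = (2) dx ∧ dy + (2) dx ∧ dz + (-12) dy ∧ dz

Distribute the wedge, using dx_i ∧ dx_j = -dx_j ∧ dx_i and dx_i ∧ dx_i = 0. For each pair (i, j) with i < j, the coefficient of dx_i ∧ dx_j in alpha ∧ beta is (alpha_i * beta_j - alpha_j * beta_i). Collecting: alpha ∧ beta = (2) dx ∧ dy + (2) dx ∧ dz + (-12) dy ∧ dz.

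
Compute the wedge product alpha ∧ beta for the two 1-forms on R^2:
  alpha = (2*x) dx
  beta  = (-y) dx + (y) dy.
alpha ∧ beta = (2*x*y) dx ∧ dy

Distribute the wedge, using dx_i ∧ dx_j = -dx_j ∧ dx_i and dx_i ∧ dx_i = 0. For each pair (i, j) with i < j, the coefficient of dx_i ∧ dx_j in alpha ∧ beta is (alpha_i * beta_j - alpha_j * beta_i). Collecting: alpha ∧ beta = (2*x*y) dx ∧ dy.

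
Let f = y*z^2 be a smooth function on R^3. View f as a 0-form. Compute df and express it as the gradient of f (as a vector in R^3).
df = (0) dx + (z^2) dy + (2*y*z) dz; grad f = (0, z^2, 2*y*z)

For a 0-form f, d f = (∂f/∂x) dx + (∂f/∂y) dy + (∂f/∂z) dz. The components of the vector representation are exactly the entries of grad f in Cartesian coordinates:
  ∂f/∂x = 0
  ∂f/∂y = z^2
  ∂f/∂z = 2*y*z.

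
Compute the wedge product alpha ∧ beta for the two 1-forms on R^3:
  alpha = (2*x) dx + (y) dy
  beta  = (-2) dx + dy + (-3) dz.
alpha ∧ beta = (2*x + 2*y) dx ∧ dy + (-6*x) dx ∧ dz + (-3*y) dy ∧ dz

Distribute the wedge, using dx_i ∧ dx_j = -dx_j ∧ dx_i and dx_i ∧ dx_i = 0. For each pair (i, j) with i < j, the coefficient of dx_i ∧ dx_j in alpha ∧ beta is (alpha_i * beta_j - alpha_j * beta_i). Collecting: alpha ∧ beta = (2*x + 2*y) dx ∧ dy + (-6*x) dx ∧ dz + (-3*y) dy ∧ dz.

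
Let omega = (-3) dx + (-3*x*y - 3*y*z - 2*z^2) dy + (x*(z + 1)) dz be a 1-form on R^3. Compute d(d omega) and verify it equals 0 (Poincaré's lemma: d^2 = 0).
d(d omega) = 0

Step 1: d omega = sum_{i<j} (∂f_j/∂x_i - ∂f_i/∂x_j) dx_i ∧ dx_j:
  coeff of dx ∧ dy: -3*y
  coeff of dx ∧ dz: z + 1
  coeff of dy ∧ dz: 3*y + 4*z
Step 2: Apply d again to each 2-form coefficient. The only possible 3-form in R^3 is dx ∧ dy ∧ dz, with coefficient
  ∂(coeff of dy∧dz)/∂x - ∂(coeff of dx∧dz)/∂y + ∂(coeff of dx∧dy)/∂z
  = ∂/∂x (3*y + 4*z) - ∂/∂y (z + 1) + ∂/∂z (-3*y).
Each of these terms simplifies to sums of mixed partials that cancel in pairs. The result is 0 (by equality of mixed partials for smooth functions — Schwarz / Clairaut).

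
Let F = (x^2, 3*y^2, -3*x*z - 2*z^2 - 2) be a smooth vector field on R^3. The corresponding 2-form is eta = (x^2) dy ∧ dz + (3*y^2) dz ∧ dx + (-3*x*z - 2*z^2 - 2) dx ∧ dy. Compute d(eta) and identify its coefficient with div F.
d(eta) = (-x + 6*y - 4*z) dx ∧ dy ∧ dz; div F = -x + 6*y - 4*z

For a 2-form in R^3 of the form above, applying d gives a 3-form with coefficient ∂P/∂x + ∂Q/∂y + ∂R/∂z:
  ∂P/∂x = 2*x
  ∂Q/∂y = 6*y
  ∂R/∂z = -3*x - 4*z
Sum = -x + 6*y - 4*z, which is exactly div F.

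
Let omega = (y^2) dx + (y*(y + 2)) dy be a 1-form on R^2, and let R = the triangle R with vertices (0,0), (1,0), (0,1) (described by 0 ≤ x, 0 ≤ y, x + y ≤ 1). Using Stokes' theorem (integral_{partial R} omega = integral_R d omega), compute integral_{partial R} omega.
integral_(partial R) omega = -1/3

Stokes: integral_partial_R omega = integral_R d omega with d omega = (∂Q/∂x - ∂P/∂y) dx ∧ dy.
  ∂Q/∂x = 0
  ∂P/∂y = 2*y
  integrand = ∂Q/∂x - ∂P/∂y = -2*y.
Integrating over R: integral_0^1 integral_0^{1-x} (-2*y) dy dx = -1/3.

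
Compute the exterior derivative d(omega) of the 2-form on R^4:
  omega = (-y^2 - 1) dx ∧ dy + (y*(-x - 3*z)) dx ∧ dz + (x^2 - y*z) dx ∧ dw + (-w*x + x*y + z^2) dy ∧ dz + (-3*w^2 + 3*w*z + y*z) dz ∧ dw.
d(omega) = (-w + x + y + 3*z) dx ∧ dy ∧ dz + (z) dx ∧ dy ∧ dw + (y) dx ∧ dz ∧ dw + (-x + z) dy ∧ dz ∧ dw

For a 2-form omega = sum_{i<j} g_{ij} dx_i ∧ dx_j, the exterior derivative is
  d(omega) = sum_{i<j} d(g_{ij}) ∧ dx_i ∧ dx_j = sum_{i<j, k} (∂g_{ij}/∂x_k) dx_k ∧ dx_i ∧ dx_j.
Expand each term, using dx_k ∧ dx_i ∧ dx_j = sgn(permutation) dx_{(a)} ∧ dx_{(b)} ∧ dx_{(c)} with (a < b < c) sorted:
  d(y*(-x - 3*z)) includes (∂/∂y)(y*(-x - 3*z)) dy = (-x - 3*z) dy, which multiplied by dx ∧ dz gives (x + 3*z) dx ∧ dy ∧ dz
  d(x^2 - y*z) includes (∂/∂y)(x^2 - y*z) dy = (-z) dy, which multiplied by dx ∧ dw gives (z) dx ∧ dy ∧ dw
  d(x^2 - y*z) includes (∂/∂z)(x^2 - y*z) dz = (-y) dz, which multiplied by dx ∧ dw gives (y) dx ∧ dz ∧ dw
  d(-w*x + x*y + z^2) includes (∂/∂x)(-w*x + x*y + z^2) dx = (-w + y) dx, which multiplied by dy ∧ dz gives (-w + y) dx ∧ dy ∧ dz
  d(-w*x + x*y + z^2) includes (∂/∂w)(-w*x + x*y + z^2) dw = (-x) dw, which multiplied by dy ∧ dz gives (-x) dy ∧ dz ∧ dw
  d(-3*w^2 + 3*w*z + y*z) includes (∂/∂y)(-3*w^2 + 3*w*z + y*z) dy = (z) dy, which multiplied by dz ∧ dw gives (z) dy ∧ dz ∧ dw
Collecting like 3-forms: d(omega) = (-w + x + y + 3*z) dx ∧ dy ∧ dz + (z) dx ∧ dy ∧ dw + (y) dx ∧ dz ∧ dw + (-x + z) dy ∧ dz ∧ dw.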